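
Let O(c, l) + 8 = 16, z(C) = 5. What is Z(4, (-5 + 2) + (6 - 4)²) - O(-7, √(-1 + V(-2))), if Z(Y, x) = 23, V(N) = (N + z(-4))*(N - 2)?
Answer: 15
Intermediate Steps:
V(N) = (-2 + N)*(5 + N) (V(N) = (N + 5)*(N - 2) = (5 + N)*(-2 + N) = (-2 + N)*(5 + N))
O(c, l) = 8 (O(c, l) = -8 + 16 = 8)
Z(4, (-5 + 2) + (6 - 4)²) - O(-7, √(-1 + V(-2))) = 23 - 1*8 = 23 - 8 = 15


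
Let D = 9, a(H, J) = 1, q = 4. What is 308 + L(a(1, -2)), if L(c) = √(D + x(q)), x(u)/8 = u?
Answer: 308 + √41 ≈ 314.40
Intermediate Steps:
x(u) = 8*u
L(c) = √41 (L(c) = √(9 + 8*4) = √(9 + 32) = √41)
308 + L(a(1, -2)) = 308 + √41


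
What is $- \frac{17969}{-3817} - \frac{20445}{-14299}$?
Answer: $\frac{334977296}{54579283} \approx 6.1374$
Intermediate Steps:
$- \frac{17969}{-3817} - \frac{20445}{-14299} = \left(-17969\right) \left(- \frac{1}{3817}\right) - - \frac{20445}{14299} = \frac{17969}{3817} + \frac{20445}{14299} = \frac{334977296}{54579283}$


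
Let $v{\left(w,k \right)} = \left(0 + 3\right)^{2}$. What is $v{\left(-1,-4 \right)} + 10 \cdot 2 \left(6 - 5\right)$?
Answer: $29$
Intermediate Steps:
$v{\left(w,k \right)} = 9$ ($v{\left(w,k \right)} = 3^{2} = 9$)
$v{\left(-1,-4 \right)} + 10 \cdot 2 \left(6 - 5\right) = 9 + 10 \cdot 2 \left(6 - 5\right) = 9 + 10 \cdot 2 \cdot 1 = 9 + 10 \cdot 2 = 9 + 20 = 29$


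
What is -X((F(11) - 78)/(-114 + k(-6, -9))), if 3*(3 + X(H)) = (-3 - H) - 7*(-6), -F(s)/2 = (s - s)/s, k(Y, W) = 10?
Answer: -39/4 ≈ -9.7500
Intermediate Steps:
F(s) = 0 (F(s) = -2*(s - s)/s = -0/s = -2*0 = 0)
X(H) = 10 - H/3 (X(H) = -3 + ((-3 - H) - 7*(-6))/3 = -3 + ((-3 - H) + 42)/3 = -3 + (39 - H)/3 = -3 + (13 - H/3) = 10 - H/3)
-X((F(11) - 78)/(-114 + k(-6, -9))) = -(10 - (0 - 78)/(3*(-114 + 10))) = -(10 - (-26)/(-104)) = -(10 - (-26)*(-1)/104) = -(10 - 1/3*3/4) = -(10 - 1/4) = -1*39/4 = -39/4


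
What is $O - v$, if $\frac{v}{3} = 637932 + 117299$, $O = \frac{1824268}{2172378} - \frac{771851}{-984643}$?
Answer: $- \frac{2423175948684331210}{1069508395527} \approx -2.2657 \cdot 10^{6}$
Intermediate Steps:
$O = \frac{1736502424001}{1069508395527}$ ($O = 1824268 \cdot \frac{1}{2172378} - - \frac{771851}{984643} = \frac{912134}{1086189} + \frac{771851}{984643} = \frac{1736502424001}{1069508395527} \approx 1.6236$)
$v = 2265693$ ($v = 3 \left(637932 + 117299\right) = 3 \cdot 755231 = 2265693$)
$O - v = \frac{1736502424001}{1069508395527} - 2265693 = - \frac{2423175948684331210}{1069508395527}$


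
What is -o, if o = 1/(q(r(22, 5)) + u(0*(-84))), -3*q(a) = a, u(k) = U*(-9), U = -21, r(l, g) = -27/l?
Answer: -22/4167 ≈ -0.0052796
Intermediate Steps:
u(k) = 189 (u(k) = -21*(-9) = 189)
q(a) = -a/3
o = 22/4167 (o = 1/(-(-9)/22 + 189) = 1/(-⅓*(-27/22) + 189) = 1/(9/22 + 189) = 1/(4167/22) = 22/4167 ≈ 0.0052796)
-o = -1*22/4167 = -22/4167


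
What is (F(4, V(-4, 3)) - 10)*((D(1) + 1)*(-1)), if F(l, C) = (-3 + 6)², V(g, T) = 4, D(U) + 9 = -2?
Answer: -10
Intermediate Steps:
D(U) = -11 (D(U) = -9 - 2 = -11)
F(l, C) = 9 (F(l, C) = 3² = 9)
(F(4, V(-4, 3)) - 10)*((D(1) + 1)*(-1)) = (9 - 10)*((-11 + 1)*(-1)) = -(-10)*(-1) = -1*10 = -10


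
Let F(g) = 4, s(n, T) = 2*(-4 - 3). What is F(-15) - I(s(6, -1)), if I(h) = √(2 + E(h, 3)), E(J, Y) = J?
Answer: 4 - 2*I*√3 ≈ 4.0 - 3.4641*I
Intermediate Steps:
s(n, T) = -14 (s(n, T) = 2*(-7) = -14)
I(h) = √(2 + h)
F(-15) - I(s(6, -1)) = 4 - √(2 - 14) = 4 - √(-12) = 4 - 2*I*√3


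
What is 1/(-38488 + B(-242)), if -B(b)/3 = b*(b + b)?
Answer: -1/389872 ≈ -2.5649e-6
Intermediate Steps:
B(b) = -6*b² (B(b) = -3*b*(b + b) = -3*b*2*b = -6*b²)
1/(-38488 + B(-242)) = 1/(-38488 - 6*(-242)²) = 1/(-38488 - 6*58564) = 1/(-38488 - 351384) = 1/(-389872) = -1/389872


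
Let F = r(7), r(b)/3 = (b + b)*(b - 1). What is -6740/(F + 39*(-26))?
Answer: 3370/381 ≈ 8.8451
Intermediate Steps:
r(b) = 6*b*(-1 + b) (r(b) = 3*((b + b)*(b - 1)) = 3*((2*b)*(-1 + b)) = 3*(2*b*(-1 + b)) = 6*b*(-1 + b))
F = 252 (F = 6*7*(-1 + 7) = 6*7*6 = 252)
-6740/(F + 39*(-26)) = -6740/(252 + 39*(-26)) = -6740/(252 - 1014) = -6740/(-762) = -6740*(-1/762) = 3370/381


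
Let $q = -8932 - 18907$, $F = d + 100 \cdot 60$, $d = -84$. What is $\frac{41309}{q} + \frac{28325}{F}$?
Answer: $\frac{544155631}{164695524} \approx 3.304$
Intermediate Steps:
$F = 5916$ ($F = -84 + 100 \cdot 60 = -84 + 6000 = 5916$)
$q = -27839$
$\frac{41309}{q} + \frac{28325}{F} = \frac{41309}{-27839} + \frac{28325}{5916} = 41309 \left(- \frac{1}{27839}\right) + 28325 \cdot \frac{1}{5916} = - \frac{41309}{27839} + \frac{28325}{5916} = \frac{544155631}{164695524}$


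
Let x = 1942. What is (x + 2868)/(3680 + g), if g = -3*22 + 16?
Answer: 481/363 ≈ 1.3251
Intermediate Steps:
g = -50 (g = -66 + 16 = -50)
(x + 2868)/(3680 + g) = (1942 + 2868)/(3680 - 50) = 4810/3630 = 4810*(1/3630) = 481/363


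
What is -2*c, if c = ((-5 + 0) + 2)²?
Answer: -18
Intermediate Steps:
c = 9 (c = (-5 + 2)² = (-3)² = 9)
-2*c = -2*9 = -18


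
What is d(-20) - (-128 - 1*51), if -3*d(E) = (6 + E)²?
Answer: 341/3 ≈ 113.67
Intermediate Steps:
d(E) = -(6 + E)²/3
d(-20) - (-128 - 1*51) = -(6 - 20)²/3 - (-128 - 1*51) = -⅓*(-14)² - (-128 - 51) = -⅓*196 - 1*(-179) = -196/3 + 179 = 341/3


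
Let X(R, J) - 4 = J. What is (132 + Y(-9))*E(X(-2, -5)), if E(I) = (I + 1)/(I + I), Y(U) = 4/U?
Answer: 0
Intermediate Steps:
X(R, J) = 4 + J
E(I) = (1 + I)/(2*I) (E(I) = (1 + I)/((2*I)) = (1 + I)*(1/(2*I)) = (1 + I)/(2*I))
(132 + Y(-9))*E(X(-2, -5)) = (132 + 4/(-9))*((1 + (4 - 5))/(2*(4 - 5))) = (132 + 4*(-1/9))*((1/2)*(1 - 1)/(-1)) = (132 - 4/9)*((1/2)*(-1)*0) = (1184/9)*0 = 0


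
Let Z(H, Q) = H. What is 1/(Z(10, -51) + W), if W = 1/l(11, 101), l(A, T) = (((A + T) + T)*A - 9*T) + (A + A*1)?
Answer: 1456/14561 ≈ 0.099993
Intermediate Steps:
l(A, T) = -9*T + 2*A + A*(A + 2*T) (l(A, T) = ((A + 2*T)*A - 9*T) + (A + A) = (A*(A + 2*T) - 9*T) + 2*A = (-9*T + A*(A + 2*T)) + 2*A = -9*T + 2*A + A*(A + 2*T))
W = 1/1456 (W = 1/(11² - 9*101 + 2*11 + 2*11*101) = 1/(121 - 909 + 22 + 2222) = 1/1456 ≈ 0.00068681)
1/(Z(10, -51) + W) = 1/(10 + 1/1456) = 1/(14561/1456) = 1456/14561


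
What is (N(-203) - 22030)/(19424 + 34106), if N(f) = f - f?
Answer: -2203/5353 ≈ -0.41154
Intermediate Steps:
N(f) = 0
(N(-203) - 22030)/(19424 + 34106) = (0 - 22030)/(19424 + 34106) = -22030/53530 = -22030*1/53530 = -2203/5353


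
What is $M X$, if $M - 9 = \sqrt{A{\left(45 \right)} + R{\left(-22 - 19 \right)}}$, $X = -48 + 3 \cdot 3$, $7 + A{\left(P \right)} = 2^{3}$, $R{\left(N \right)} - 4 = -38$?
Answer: $-351 - 39 i \sqrt{33} \approx -351.0 - 224.04 i$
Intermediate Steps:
$R{\left(N \right)} = -34$ ($R{\left(N \right)} = 4 - 38 = -34$)
$A{\left(P \right)} = 1$ ($A{\left(P \right)} = -7 + 2^{3} = -7 + 8 = 1$)
$X = -39$ ($X = -48 + 9 = -39$)
$M = 9 + i \sqrt{33}$ ($M = 9 + \sqrt{1 - 34} = 9 + \sqrt{-33} = 9 + i \sqrt{33} \approx 9.0 + 5.7446 i$)
$M X = \left(9 + i \sqrt{33}\right) \left(-39\right) = -351 - 39 i \sqrt{33}$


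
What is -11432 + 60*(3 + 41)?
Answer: -8792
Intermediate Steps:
-11432 + 60*(3 + 41) = -11432 + 60*44 = -11432 + 2640 = -8792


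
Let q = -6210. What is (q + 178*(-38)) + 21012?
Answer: 8038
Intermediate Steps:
(q + 178*(-38)) + 21012 = (-6210 + 178*(-38)) + 21012 = (-6210 - 6764) + 21012 = -12974 + 21012 = 8038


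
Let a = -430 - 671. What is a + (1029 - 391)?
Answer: -463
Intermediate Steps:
a = -1101
a + (1029 - 391) = -1101 + (1029 - 391) = -1101 + 638 = -463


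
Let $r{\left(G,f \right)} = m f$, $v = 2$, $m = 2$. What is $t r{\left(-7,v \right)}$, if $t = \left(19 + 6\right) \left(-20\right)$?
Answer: $-2000$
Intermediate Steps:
$r{\left(G,f \right)} = 2 f$
$t = -500$ ($t = 25 \left(-20\right) = -500$)
$t r{\left(-7,v \right)} = - 500 \cdot 2 \cdot 2 = \left(-500\right) 4 = -2000$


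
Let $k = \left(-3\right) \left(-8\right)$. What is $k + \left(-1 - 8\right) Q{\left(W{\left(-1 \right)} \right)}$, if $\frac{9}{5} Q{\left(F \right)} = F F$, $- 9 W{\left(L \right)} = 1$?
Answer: $\frac{1939}{81} \approx 23.938$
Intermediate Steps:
$k = 24$
$W{\left(L \right)} = - \frac{1}{9}$ ($W{\left(L \right)} = \left(- \frac{1}{9}\right) 1 = - \frac{1}{9}$)
$Q{\left(F \right)} = \frac{5 F^{2}}{9}$ ($Q{\left(F \right)} = \frac{5 F F}{9} = \frac{5 F^{2}}{9}$)
$k + \left(-1 - 8\right) Q{\left(W{\left(-1 \right)} \right)} = 24 + \left(-1 - 8\right) \frac{5 \left(- \frac{1}{9}\right)^{2}}{9} = 24 + \left(-1 - 8\right) \frac{5}{9} \cdot \frac{1}{81} = 24 - \frac{5}{81} = \frac{1939}{81}$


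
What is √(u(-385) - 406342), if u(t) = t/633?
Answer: I*√162817013343/633 ≈ 637.45*I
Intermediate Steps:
u(t) = t/633 (u(t) = t*(1/633) = t/633)
√(u(-385) - 406342) = √((1/633)*(-385) - 406342) = √(-385/633 - 406342) = √(-257214871/633) = I*√162817013343/633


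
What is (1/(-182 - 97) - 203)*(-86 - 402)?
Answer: 27639344/279 ≈ 99066.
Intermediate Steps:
(1/(-182 - 97) - 203)*(-86 - 402) = (1/(-279) - 203)*(-488) = (-1/279 - 203)*(-488) = -56638/279*(-488) = 27639344/279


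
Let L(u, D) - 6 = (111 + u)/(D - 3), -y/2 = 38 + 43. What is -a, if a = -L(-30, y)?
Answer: 303/55 ≈ 5.5091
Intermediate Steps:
y = -162 (y = -2*(38 + 43) = -2*81 = -162)
L(u, D) = 6 + (111 + u)/(-3 + D) (L(u, D) = 6 + (111 + u)/(D - 3) = 6 + (111 + u)/(-3 + D))
a = -303/55 (a = -(93 - 30 + 6*(-162))/(-3 - 162) = -(93 - 30 - 972)/(-165) = -(-1)*(-909)/165 = -1*303/55 = -303/55 ≈ -5.5091)
-a = -1*(-303/55) = 303/55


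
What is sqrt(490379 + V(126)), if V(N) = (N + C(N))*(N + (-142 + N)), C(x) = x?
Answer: sqrt(518099) ≈ 719.79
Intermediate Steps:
V(N) = 2*N*(-142 + 2*N) (V(N) = (N + N)*(N + (-142 + N)) = (2*N)*(-142 + 2*N) = 2*N*(-142 + 2*N))
sqrt(490379 + V(126)) = sqrt(490379 + 4*126*(-71 + 126)) = sqrt(490379 + 4*126*55) = sqrt(490379 + 27720) = sqrt(518099)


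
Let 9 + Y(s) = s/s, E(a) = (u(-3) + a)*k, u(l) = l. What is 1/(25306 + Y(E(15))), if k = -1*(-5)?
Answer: 1/25298 ≈ 3.9529e-5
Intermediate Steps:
k = 5
E(a) = -15 + 5*a (E(a) = (-3 + a)*5 = -15 + 5*a)
Y(s) = -8 (Y(s) = -9 + s/s = -9 + 1 = -8)
1/(25306 + Y(E(15))) = 1/(25306 - 8) = 1/25298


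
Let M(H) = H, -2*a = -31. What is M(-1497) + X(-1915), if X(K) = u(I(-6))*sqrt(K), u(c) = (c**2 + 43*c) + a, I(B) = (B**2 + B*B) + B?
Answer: -1497 + 14419*I*sqrt(1915)/2 ≈ -1497.0 + 3.1549e+5*I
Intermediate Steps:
a = 31/2 (a = -1/2*(-31) = 31/2 ≈ 15.500)
I(B) = B + 2*B**2 (I(B) = (B**2 + B**2) + B = 2*B**2 + B = B + 2*B**2)
u(c) = 31/2 + c**2 + 43*c (u(c) = (c**2 + 43*c) + 31/2 = 31/2 + c**2 + 43*c)
X(K) = 14419*sqrt(K)/2 (X(K) = (31/2 + (-6*(1 + 2*(-6)))**2 + 43*(-6*(1 + 2*(-6))))*sqrt(K) = (31/2 + (-6*(1 - 12))**2 + 43*(-6*(1 - 12)))*sqrt(K) = (31/2 + (-6*(-11))**2 + 43*(-6*(-11)))*sqrt(K) = (31/2 + 66**2 + 43*66)*sqrt(K) = (31/2 + 4356 + 2838)*sqrt(K) = 14419*sqrt(K)/2)
M(-1497) + X(-1915) = -1497 + 14419*sqrt(-1915)/2 = -1497 + 14419*(I*sqrt(1915))/2 = -1497 + 14419*I*sqrt(1915)/2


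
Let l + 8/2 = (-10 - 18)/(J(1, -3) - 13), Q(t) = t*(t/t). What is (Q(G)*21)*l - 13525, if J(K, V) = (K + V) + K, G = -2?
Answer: -13441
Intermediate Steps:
Q(t) = t (Q(t) = t*1 = t)
J(K, V) = V + 2*K
l = -2 (l = -4 + (-10 - 18)/((-3 + 2*1) - 13) = -4 - 28/((-3 + 2) - 13) = -4 - 28/(-1 - 13) = -4 - 28/(-14) = -4 - 28*(-1/14) = -4 + 2 = -2)
(Q(G)*21)*l - 13525 = -2*21*(-2) - 13525 = -42*(-2) - 13525 = 84 - 13525 = -13441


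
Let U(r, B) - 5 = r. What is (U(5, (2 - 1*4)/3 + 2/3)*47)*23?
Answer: 10810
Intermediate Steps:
U(r, B) = 5 + r
(U(5, (2 - 1*4)/3 + 2/3)*47)*23 = ((5 + 5)*47)*23 = (10*47)*23 = 470*23 = 10810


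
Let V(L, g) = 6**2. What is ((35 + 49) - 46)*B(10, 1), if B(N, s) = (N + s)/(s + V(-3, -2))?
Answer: 418/37 ≈ 11.297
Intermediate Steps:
V(L, g) = 36
B(N, s) = (N + s)/(36 + s) (B(N, s) = (N + s)/(s + 36) = (N + s)/(36 + s))
((35 + 49) - 46)*B(10, 1) = ((35 + 49) - 46)*((10 + 1)/(36 + 1)) = (84 - 46)*(11/37) = 38*((1/37)*11) = 38*(11/37) = 418/37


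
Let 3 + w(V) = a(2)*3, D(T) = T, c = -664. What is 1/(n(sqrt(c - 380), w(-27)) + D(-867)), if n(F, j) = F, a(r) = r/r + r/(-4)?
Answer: -289/250911 - 2*I*sqrt(29)/250911 ≈ -0.0011518 - 4.2925e-5*I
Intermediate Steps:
a(r) = 1 - r/4 (a(r) = 1 + r*(-1/4) = 1 - r/4)
w(V) = -3/2 (w(V) = -3 + (1 - 1/4*2)*3 = -3 + (1 - 1/2)*3 = -3 + (1/2)*3 = -3 + 3/2 = -3/2)
1/(n(sqrt(c - 380), w(-27)) + D(-867)) = 1/(sqrt(-664 - 380) - 867) = 1/(sqrt(-1044) - 867) = 1/(6*I*sqrt(29) - 867) = 1/(-867 + 6*I*sqrt(29))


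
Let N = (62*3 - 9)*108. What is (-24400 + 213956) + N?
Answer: 208672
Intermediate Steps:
N = 19116 (N = (186 - 9)*108 = 177*108 = 19116)
(-24400 + 213956) + N = (-24400 + 213956) + 19116 = 189556 + 19116 = 208672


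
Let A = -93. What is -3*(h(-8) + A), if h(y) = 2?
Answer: 273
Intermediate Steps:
-3*(h(-8) + A) = -3*(2 - 93) = -3*(-91) = 273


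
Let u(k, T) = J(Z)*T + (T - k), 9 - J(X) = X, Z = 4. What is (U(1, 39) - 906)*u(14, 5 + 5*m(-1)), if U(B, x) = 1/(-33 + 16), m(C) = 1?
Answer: -708538/17 ≈ -41679.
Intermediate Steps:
J(X) = 9 - X
U(B, x) = -1/17 (U(B, x) = 1/(-17) = -1/17)
u(k, T) = -k + 6*T (u(k, T) = (9 - 1*4)*T + (T - k) = (9 - 4)*T + (T - k) = 5*T + (T - k) = -k + 6*T)
(U(1, 39) - 906)*u(14, 5 + 5*m(-1)) = (-1/17 - 906)*(-1*14 + 6*(5 + 5*1)) = -15403*(-14 + 6*(5 + 5))/17 = -15403*(-14 + 6*10)/17 = -15403*(-14 + 60)/17 = -15403/17*46 = -708538/17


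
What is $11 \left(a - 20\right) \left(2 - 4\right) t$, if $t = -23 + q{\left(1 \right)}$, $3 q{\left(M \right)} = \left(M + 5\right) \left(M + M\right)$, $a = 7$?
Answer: $-5434$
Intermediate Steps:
$q{\left(M \right)} = \frac{2 M \left(5 + M\right)}{3}$ ($q{\left(M \right)} = \frac{\left(M + 5\right) \left(M + M\right)}{3} = \frac{\left(5 + M\right) 2 M}{3} = \frac{2 M \left(5 + M\right)}{3}$)
$t = -19$ ($t = -23 + \frac{2}{3} \cdot 1 \left(5 + 1\right) = -23 + \frac{2}{3} \cdot 1 \cdot 6 = -23 + 4 = -19$)
$11 \left(a - 20\right) \left(2 - 4\right) t = 11 \left(7 - 20\right) \left(2 - 4\right) \left(-19\right) = 11 \left(\left(-13\right) \left(-2\right)\right) \left(-19\right) = 11 \cdot 26 \left(-19\right) = 286 \left(-19\right) = -5434$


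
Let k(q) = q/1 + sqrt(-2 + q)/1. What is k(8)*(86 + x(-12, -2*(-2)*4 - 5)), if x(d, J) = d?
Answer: 592 + 74*sqrt(6) ≈ 773.26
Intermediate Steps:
k(q) = q + sqrt(-2 + q) (k(q) = q*1 + sqrt(-2 + q)*1 = q + sqrt(-2 + q))
k(8)*(86 + x(-12, -2*(-2)*4 - 5)) = (8 + sqrt(-2 + 8))*(86 - 12) = (8 + sqrt(6))*74 = 592 + 74*sqrt(6)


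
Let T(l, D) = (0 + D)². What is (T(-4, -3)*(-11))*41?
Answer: -4059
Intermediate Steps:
T(l, D) = D²
(T(-4, -3)*(-11))*41 = ((-3)²*(-11))*41 = (9*(-11))*41 = -99*41 = -4059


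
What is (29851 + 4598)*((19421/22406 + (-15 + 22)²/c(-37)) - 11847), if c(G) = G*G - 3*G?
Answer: -6766250459496657/16580440 ≈ -4.0809e+8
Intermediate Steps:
c(G) = G² - 3*G
(29851 + 4598)*((19421/22406 + (-15 + 22)²/c(-37)) - 11847) = (29851 + 4598)*((19421/22406 + (-15 + 22)²/((-37*(-3 - 37)))) - 11847) = 34449*((19421*(1/22406) + 7²/((-37*(-40)))) - 11847) = 34449*((19421/22406 + 49/1480) - 11847) = 34449*(14920487/16580440 - 11847) = 34449*(-196413552193/16580440) = -6766250459496657/16580440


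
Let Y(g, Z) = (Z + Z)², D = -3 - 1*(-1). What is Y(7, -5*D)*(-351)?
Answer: -140400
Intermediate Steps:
D = -2 (D = -3 + 1 = -2)
Y(g, Z) = 4*Z² (Y(g, Z) = (2*Z)² = 4*Z²)
Y(7, -5*D)*(-351) = (4*(-5*(-2))²)*(-351) = (4*10²)*(-351) = (4*100)*(-351) = 400*(-351) = -140400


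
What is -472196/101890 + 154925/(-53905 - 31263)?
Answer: -28000648589/4338883760 ≈ -6.4534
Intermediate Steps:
-472196/101890 + 154925/(-53905 - 31263) = -472196*1/101890 + 154925/(-85168) = -236098/50945 + 154925*(-1/85168) = -236098/50945 - 154925/85168 = -28000648589/4338883760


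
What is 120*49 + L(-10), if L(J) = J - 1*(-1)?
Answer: 5871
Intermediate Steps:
L(J) = 1 + J (L(J) = J + 1 = 1 + J)
120*49 + L(-10) = 120*49 + (1 - 10) = 5880 - 9 = 5871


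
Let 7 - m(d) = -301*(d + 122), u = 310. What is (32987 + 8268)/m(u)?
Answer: 41255/130039 ≈ 0.31725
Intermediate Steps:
m(d) = 36729 + 301*d (m(d) = 7 - (-301)*(d + 122) = 7 - (-301)*(122 + d) = 7 - (-36722 - 301*d) = 7 + (36722 + 301*d) = 36729 + 301*d)
(32987 + 8268)/m(u) = (32987 + 8268)/(36729 + 301*310) = 41255/(36729 + 93310) = 41255/130039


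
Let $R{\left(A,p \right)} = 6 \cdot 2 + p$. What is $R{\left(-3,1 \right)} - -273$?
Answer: $286$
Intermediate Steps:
$R{\left(A,p \right)} = 12 + p$
$R{\left(-3,1 \right)} - -273 = \left(12 + 1\right) - -273 = 13 + 273 = 286$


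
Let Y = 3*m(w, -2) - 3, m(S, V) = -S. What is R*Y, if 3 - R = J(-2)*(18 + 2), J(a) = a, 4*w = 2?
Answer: -387/2 ≈ -193.50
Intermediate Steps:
w = ½ (w = (¼)*2 = ½ ≈ 0.50000)
Y = -9/2 (Y = 3*(-1*½) - 3 = 3*(-½) - 3 = -3/2 - 3 = -9/2 ≈ -4.5000)
R = 43 (R = 3 - (-2)*(18 + 2) = 3 - (-2)*20 = 3 - 1*(-40) = 3 + 40 = 43)
R*Y = 43*(-9/2) = -387/2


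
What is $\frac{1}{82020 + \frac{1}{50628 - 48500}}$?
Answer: $\frac{2128}{174538561} \approx 1.2192 \cdot 10^{-5}$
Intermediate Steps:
$\frac{1}{82020 + \frac{1}{50628 - 48500}} = \frac{1}{82020 + \frac{1}{2128}} = \frac{1}{\frac{174538561}{2128}} = \frac{2128}{174538561}$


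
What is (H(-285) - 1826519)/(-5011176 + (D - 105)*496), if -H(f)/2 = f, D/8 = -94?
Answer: 1825949/5436248 ≈ 0.33588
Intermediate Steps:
D = -752 (D = 8*(-94) = -752)
H(f) = -2*f
(H(-285) - 1826519)/(-5011176 + (D - 105)*496) = (-2*(-285) - 1826519)/(-5011176 + (-752 - 105)*496) = (570 - 1826519)/(-5011176 - 857*496) = -1825949/(-5011176 - 425072) = -1825949/(-5436248) = -1825949*(-1/5436248) = 1825949/5436248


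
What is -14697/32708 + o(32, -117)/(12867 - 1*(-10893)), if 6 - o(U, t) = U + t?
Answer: -86556073/194285520 ≈ -0.44551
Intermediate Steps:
o(U, t) = 6 - U - t (o(U, t) = 6 - (U + t) = 6 + (-U - t) = 6 - U - t)
-14697/32708 + o(32, -117)/(12867 - 1*(-10893)) = -14697/32708 + (6 - 1*32 - 1*(-117))/(12867 - 1*(-10893)) = -14697*1/32708 + (6 - 32 + 117)/(12867 + 10893) = -14697/32708 + 91/23760 = -86556073/194285520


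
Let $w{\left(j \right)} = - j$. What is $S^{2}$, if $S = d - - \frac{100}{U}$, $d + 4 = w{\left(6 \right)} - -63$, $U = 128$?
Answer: $\frac{2961841}{1024} \approx 2892.4$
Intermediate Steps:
$d = 53$ ($d = -4 - -57 = -4 + \left(-6 + 63\right) = -4 + 57 = 53$)
$S = \frac{1721}{32}$ ($S = 53 - - \frac{100}{128} = 53 - \left(-100\right) \frac{1}{128} = 53 - - \frac{25}{32} = 53 + \frac{25}{32} = \frac{1721}{32} \approx 53.781$)
$S^{2} = \left(\frac{1721}{32}\right)^{2} = \frac{2961841}{1024}$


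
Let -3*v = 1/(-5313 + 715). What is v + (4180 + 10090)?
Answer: 196840381/13794 ≈ 14270.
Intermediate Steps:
v = 1/13794 (v = -1/(3*(-5313 + 715)) = -1/3/(-4598) = -1/3*(-1/4598) = 1/13794 ≈ 7.2495e-5)
v + (4180 + 10090) = 1/13794 + (4180 + 10090) = 1/13794 + 14270 = 196840381/13794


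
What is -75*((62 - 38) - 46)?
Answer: 1650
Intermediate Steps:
-75*((62 - 38) - 46) = -75*(24 - 46) = -75*(-22) = 1650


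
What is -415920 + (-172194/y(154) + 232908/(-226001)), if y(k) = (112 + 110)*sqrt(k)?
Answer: -93998568828/226001 - 2609*sqrt(154)/518 ≈ -4.1598e+5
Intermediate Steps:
y(k) = 222*sqrt(k)
-415920 + (-172194/y(154) + 232908/(-226001)) = -415920 + (-172194*sqrt(154)/34188 + 232908/(-226001)) = -415920 + (-2609*sqrt(154)/518 + 232908*(-1/226001)) = -415920 + (-2609*sqrt(154)/518 - 232908/226001) = -415920 + (-232908/226001 - 2609*sqrt(154)/518) = -93998568828/226001 - 2609*sqrt(154)/518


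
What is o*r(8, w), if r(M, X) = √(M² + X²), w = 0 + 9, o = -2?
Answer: -2*√145 ≈ -24.083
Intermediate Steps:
w = 9
o*r(8, w) = -2*√(8² + 9²) = -2*√(64 + 81) = -2*√145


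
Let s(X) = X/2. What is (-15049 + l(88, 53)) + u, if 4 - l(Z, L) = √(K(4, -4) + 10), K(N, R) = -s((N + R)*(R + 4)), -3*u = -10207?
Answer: -34928/3 - √10 ≈ -11646.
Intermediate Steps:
s(X) = X/2 (s(X) = X*(½) = X/2)
u = 10207/3 (u = -⅓*(-10207) = 10207/3 ≈ 3402.3)
K(N, R) = -(4 + R)*(N + R)/2 (K(N, R) = -(N + R)*(R + 4)/2 = -(N + R)*(4 + R)/2 = -(4 + R)*(N + R)/2)
l(Z, L) = 4 - √10 (l(Z, L) = 4 - √((-2*4 - 2*(-4) - ½*(-4)² - ½*4*(-4)) + 10) = 4 - √((-8 + 8 - ½*16 + 8) + 10) = 4 - √((-8 + 8 - 8 + 8) + 10) = 4 - √(0 + 10) = 4 - √10)
(-15049 + l(88, 53)) + u = (-15049 + (4 - √10)) + 10207/3 = (-15045 - √10) + 10207/3 = -34928/3 - √10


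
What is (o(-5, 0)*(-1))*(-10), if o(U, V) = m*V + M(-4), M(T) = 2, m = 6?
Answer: 20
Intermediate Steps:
o(U, V) = 2 + 6*V (o(U, V) = 6*V + 2 = 2 + 6*V)
(o(-5, 0)*(-1))*(-10) = ((2 + 6*0)*(-1))*(-10) = ((2 + 0)*(-1))*(-10) = (2*(-1))*(-10) = -2*(-10) = 20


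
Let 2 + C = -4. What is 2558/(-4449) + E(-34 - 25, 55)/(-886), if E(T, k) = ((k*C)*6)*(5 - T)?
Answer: 280755446/1970907 ≈ 142.45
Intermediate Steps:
C = -6 (C = -2 - 4 = -6)
E(T, k) = -36*k*(5 - T) (E(T, k) = ((k*(-6))*6)*(5 - T) = (-6*k*6)*(5 - T) = (-36*k)*(5 - T) = -36*k*(5 - T))
2558/(-4449) + E(-34 - 25, 55)/(-886) = 2558/(-4449) + (36*55*(-5 + (-34 - 25)))/(-886) = 2558*(-1/4449) + (36*55*(-5 - 59))*(-1/886) = -2558/4449 + (36*55*(-64))*(-1/886) = -2558/4449 - 126720*(-1/886) = -2558/4449 + 63360/443 = 280755446/1970907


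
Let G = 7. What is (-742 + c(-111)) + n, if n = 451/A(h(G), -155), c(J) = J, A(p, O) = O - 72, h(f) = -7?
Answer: -194082/227 ≈ -854.99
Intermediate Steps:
A(p, O) = -72 + O
n = -451/227 (n = 451/(-72 - 155) = 451/(-227) = 451*(-1/227) = -451/227 ≈ -1.9868)
(-742 + c(-111)) + n = (-742 - 111) - 451/227 = -853 - 451/227 = -194082/227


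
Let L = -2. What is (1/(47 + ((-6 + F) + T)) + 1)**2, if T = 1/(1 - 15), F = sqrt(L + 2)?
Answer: 344569/328329 ≈ 1.0495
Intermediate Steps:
F = 0 (F = sqrt(-2 + 2) = sqrt(0) = 0)
T = -1/14 (T = 1/(-14) = -1/14 ≈ -0.071429)
(1/(47 + ((-6 + F) + T)) + 1)**2 = (1/(47 + ((-6 + 0) - 1/14)) + 1)**2 = (1/(47 + (-6 - 1/14)) + 1)**2 = (1/(47 - 85/14) + 1)**2 = (1/(573/14) + 1)**2 = (14/573 + 1)**2 = (587/573)**2 = 344569/328329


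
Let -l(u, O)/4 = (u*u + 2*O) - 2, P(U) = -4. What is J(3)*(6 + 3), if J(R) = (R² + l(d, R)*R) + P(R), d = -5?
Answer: -3087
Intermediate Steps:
l(u, O) = 8 - 8*O - 4*u² (l(u, O) = -4*((u*u + 2*O) - 2) = -4*((u² + 2*O) - 2) = -4*(-2 + u² + 2*O) = 8 - 8*O - 4*u²)
J(R) = -4 + R² + R*(-92 - 8*R) (J(R) = (R² + (8 - 8*R - 4*(-5)²)*R) - 4 = (R² + (8 - 8*R - 4*25)*R) - 4 = (R² + (8 - 8*R - 100)*R) - 4 = (R² + (-92 - 8*R)*R) - 4 = (R² + R*(-92 - 8*R)) - 4 = -4 + R² + R*(-92 - 8*R))
J(3)*(6 + 3) = (-4 - 92*3 - 7*3²)*(6 + 3) = (-4 - 276 - 7*9)*9 = (-4 - 276 - 63)*9 = -343*9 = -3087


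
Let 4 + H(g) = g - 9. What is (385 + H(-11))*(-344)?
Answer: -124184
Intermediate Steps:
H(g) = -13 + g (H(g) = -4 + (g - 9) = -4 + (-9 + g) = -13 + g)
(385 + H(-11))*(-344) = (385 + (-13 - 11))*(-344) = (385 - 24)*(-344) = 361*(-344) = -124184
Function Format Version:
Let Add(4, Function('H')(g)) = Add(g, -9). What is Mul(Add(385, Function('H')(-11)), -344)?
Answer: -124184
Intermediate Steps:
Function('H')(g) = Add(-13, g) (Function('H')(g) = Add(-4, Add(g, -9)) = Add(-4, Add(-9, g)) = Add(-13, g))
Mul(Add(385, Function('H')(-11)), -344) = Mul(Add(385, Add(-13, -11)), -344) = Mul(Add(385, -24), -344) = Mul(361, -344) = -124184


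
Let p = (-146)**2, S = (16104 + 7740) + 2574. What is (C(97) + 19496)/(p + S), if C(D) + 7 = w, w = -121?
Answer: 9684/23867 ≈ 0.40575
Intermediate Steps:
C(D) = -128 (C(D) = -7 - 121 = -128)
S = 26418 (S = 23844 + 2574 = 26418)
p = 21316
(C(97) + 19496)/(p + S) = (-128 + 19496)/(21316 + 26418) = 19368/47734 = 19368*(1/47734) = 9684/23867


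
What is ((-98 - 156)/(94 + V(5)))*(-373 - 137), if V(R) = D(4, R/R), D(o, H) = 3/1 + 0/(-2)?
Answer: 129540/97 ≈ 1335.5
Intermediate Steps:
D(o, H) = 3 (D(o, H) = 3*1 + 0*(-½) = 3 + 0 = 3)
V(R) = 3
((-98 - 156)/(94 + V(5)))*(-373 - 137) = ((-98 - 156)/(94 + 3))*(-373 - 137) = -254/97*(-510) = 129540/97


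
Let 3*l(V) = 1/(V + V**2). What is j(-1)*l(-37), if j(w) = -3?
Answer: -1/1332 ≈ -0.00075075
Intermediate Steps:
l(V) = 1/(3*(V + V**2))
j(-1)*l(-37) = -1/((-37)*(1 - 37)) = -(-1)/(37*(-36)) = -(-1)*(-1)/(37*36) = -3*1/3996 = -1/1332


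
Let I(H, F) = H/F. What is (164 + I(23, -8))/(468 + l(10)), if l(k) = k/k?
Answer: 1289/3752 ≈ 0.34355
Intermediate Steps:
l(k) = 1
(164 + I(23, -8))/(468 + l(10)) = (164 + 23/(-8))/(468 + 1) = (164 + 23*(-1/8))/469 = (164 - 23/8)*(1/469) = (1289/8)*(1/469) = 1289/3752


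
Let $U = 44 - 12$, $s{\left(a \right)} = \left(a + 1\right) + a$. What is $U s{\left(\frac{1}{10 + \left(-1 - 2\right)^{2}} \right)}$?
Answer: $\frac{672}{19} \approx 35.368$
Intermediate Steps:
$s{\left(a \right)} = 1 + 2 a$ ($s{\left(a \right)} = \left(1 + a\right) + a = 1 + 2 a$)
$U = 32$
$U s{\left(\frac{1}{10 + \left(-1 - 2\right)^{2}} \right)} = 32 \left(1 + \frac{2}{10 + \left(-1 - 2\right)^{2}}\right) = 32 \left(1 + \frac{2}{10 + \left(-3\right)^{2}}\right) = 32 \left(1 + \frac{2}{10 + 9}\right) = 32 \left(1 + \frac{2}{19}\right) = 32 \cdot \frac{21}{19} = \frac{672}{19}$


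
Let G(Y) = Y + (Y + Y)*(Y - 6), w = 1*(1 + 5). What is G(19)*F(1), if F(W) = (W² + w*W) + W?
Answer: 4104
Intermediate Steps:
w = 6 (w = 1*6 = 6)
F(W) = W² + 7*W (F(W) = (W² + 6*W) + W = W² + 7*W)
G(Y) = Y + 2*Y*(-6 + Y) (G(Y) = Y + (2*Y)*(-6 + Y) = Y + 2*Y*(-6 + Y))
G(19)*F(1) = (19*(-11 + 2*19))*(1*(7 + 1)) = (19*(-11 + 38))*(1*8) = (19*27)*8 = 513*8 = 4104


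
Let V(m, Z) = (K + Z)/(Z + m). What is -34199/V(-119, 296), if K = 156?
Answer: -6053223/452 ≈ -13392.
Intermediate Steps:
V(m, Z) = (156 + Z)/(Z + m)
-34199/V(-119, 296) = -34199*(296 - 119)/(156 + 296) = -34199/(452/177) = -34199/((1/177)*452) = -34199/452/177 = -34199*177/452 = -6053223/452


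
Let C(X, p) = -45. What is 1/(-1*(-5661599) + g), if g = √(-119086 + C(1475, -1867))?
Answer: 5661599/32053703355932 - I*√119131/32053703355932 ≈ 1.7663e-7 - 1.0768e-11*I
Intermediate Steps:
g = I*√119131 (g = √(-119086 - 45) = √(-119131) = I*√119131 ≈ 345.15*I)
1/(-1*(-5661599) + g) = 1/(-1*(-5661599) + I*√119131) = 1/(5661599 + I*√119131)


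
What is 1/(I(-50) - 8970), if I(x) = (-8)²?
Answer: -1/8906 ≈ -0.00011228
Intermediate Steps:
I(x) = 64
1/(I(-50) - 8970) = 1/(64 - 8970) = 1/(-8906) = -1/8906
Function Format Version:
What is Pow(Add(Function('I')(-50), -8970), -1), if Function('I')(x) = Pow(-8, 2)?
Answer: Rational(-1, 8906) ≈ -0.00011228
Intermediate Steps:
Function('I')(x) = 64
Pow(Add(Function('I')(-50), -8970), -1) = Pow(Add(64, -8970), -1) = Pow(-8906, -1) = Rational(-1, 8906)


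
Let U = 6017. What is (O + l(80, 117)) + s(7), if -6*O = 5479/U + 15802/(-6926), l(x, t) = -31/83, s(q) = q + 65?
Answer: 124270368565/1729460293 ≈ 71.855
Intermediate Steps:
s(q) = 65 + q
l(x, t) = -31/83 (l(x, t) = -31*1/83 = -31/83)
O = 4761090/20836871 (O = -(5479/6017 + 15802/(-6926))/6 = -(5479*(1/6017) + 15802*(-1/6926))/6 = -(5479/6017 - 7901/3463)/6 = -⅙*(-28566540/20836871) = 4761090/20836871 ≈ 0.22849)
(O + l(80, 117)) + s(7) = (4761090/20836871 - 31/83) + (65 + 7) = -250772531/1729460293 + 72 = 124270368565/1729460293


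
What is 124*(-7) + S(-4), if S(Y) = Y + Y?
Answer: -876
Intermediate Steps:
S(Y) = 2*Y
124*(-7) + S(-4) = 124*(-7) + 2*(-4) = -868 - 8 = -876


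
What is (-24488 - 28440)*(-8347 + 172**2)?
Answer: -1124031936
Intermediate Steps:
(-24488 - 28440)*(-8347 + 172**2) = -52928*(-8347 + 29584) = -52928*21237 = -1124031936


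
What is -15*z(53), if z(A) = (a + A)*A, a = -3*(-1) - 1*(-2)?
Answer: -46110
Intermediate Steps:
a = 5 (a = 3 + 2 = 5)
z(A) = A*(5 + A) (z(A) = (5 + A)*A = A*(5 + A))
-15*z(53) = -795*(5 + 53) = -795*58 = -15*3074 = -46110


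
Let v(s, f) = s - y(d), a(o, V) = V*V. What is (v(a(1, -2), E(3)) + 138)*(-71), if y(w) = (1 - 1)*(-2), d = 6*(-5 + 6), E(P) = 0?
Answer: -10082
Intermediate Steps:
d = 6 (d = 6*1 = 6)
y(w) = 0 (y(w) = 0*(-2) = 0)
a(o, V) = V²
v(s, f) = s (v(s, f) = s - 1*0 = s + 0 = s)
(v(a(1, -2), E(3)) + 138)*(-71) = ((-2)² + 138)*(-71) = (4 + 138)*(-71) = 142*(-71) = -10082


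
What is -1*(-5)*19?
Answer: 95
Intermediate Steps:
-1*(-5)*19 = 5*19 = 95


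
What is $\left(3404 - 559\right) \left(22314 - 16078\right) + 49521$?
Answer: $17790941$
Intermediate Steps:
$\left(3404 - 559\right) \left(22314 - 16078\right) + 49521 = 2845 \cdot 6236 + 49521 = 17741420 + 49521 = 17790941$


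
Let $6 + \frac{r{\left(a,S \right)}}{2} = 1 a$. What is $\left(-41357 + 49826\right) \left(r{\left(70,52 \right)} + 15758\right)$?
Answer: $134538534$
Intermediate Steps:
$r{\left(a,S \right)} = -12 + 2 a$ ($r{\left(a,S \right)} = -12 + 2 \cdot 1 a = -12 + 2 a$)
$\left(-41357 + 49826\right) \left(r{\left(70,52 \right)} + 15758\right) = \left(-41357 + 49826\right) \left(\left(-12 + 2 \cdot 70\right) + 15758\right) = 8469 \left(\left(-12 + 140\right) + 15758\right) = 8469 \left(128 + 15758\right) = 8469 \cdot 15886 = 134538534$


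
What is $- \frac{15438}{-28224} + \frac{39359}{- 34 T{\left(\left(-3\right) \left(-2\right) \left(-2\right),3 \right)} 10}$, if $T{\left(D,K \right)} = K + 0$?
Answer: $- \frac{15210023}{399840} \approx -38.04$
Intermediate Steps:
$T{\left(D,K \right)} = K$
$- \frac{15438}{-28224} + \frac{39359}{- 34 T{\left(\left(-3\right) \left(-2\right) \left(-2\right),3 \right)} 10} = - \frac{15438}{-28224} + \frac{39359}{\left(-34\right) 3 \cdot 10} = \left(-15438\right) \left(- \frac{1}{28224}\right) + \frac{39359}{\left(-102\right) 10} = \frac{2573}{4704} + \frac{39359}{-1020} = \frac{2573}{4704} + 39359 \left(- \frac{1}{1020}\right) = \frac{2573}{4704} - \frac{39359}{1020} = - \frac{15210023}{399840}$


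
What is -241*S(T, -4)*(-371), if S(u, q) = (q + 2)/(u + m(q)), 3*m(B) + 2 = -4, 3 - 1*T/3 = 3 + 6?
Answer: 89411/10 ≈ 8941.1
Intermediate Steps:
T = -18 (T = 9 - 3*(3 + 6) = 9 - 3*9 = 9 - 27 = -18)
m(B) = -2 (m(B) = -⅔ + (⅓)*(-4) = -⅔ - 4/3 = -2)
S(u, q) = (2 + q)/(-2 + u) (S(u, q) = (q + 2)/(u - 2) = (2 + q)/(-2 + u))
-241*S(T, -4)*(-371) = -241*(2 - 4)/(-2 - 18)*(-371) = -241*-2/(-20)*(-371) = -241*(-1/20*(-2))*(-371) = -241*(-371)/10 = -241*(-371/10) = 89411/10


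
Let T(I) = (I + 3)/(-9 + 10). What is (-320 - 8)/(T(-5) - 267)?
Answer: 328/269 ≈ 1.2193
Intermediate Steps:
T(I) = 3 + I (T(I) = (3 + I)/1 = (3 + I)*1 = 3 + I)
(-320 - 8)/(T(-5) - 267) = (-320 - 8)/((3 - 5) - 267) = -328/(-2 - 267) = -328/(-269) = -328*(-1/269) = 328/269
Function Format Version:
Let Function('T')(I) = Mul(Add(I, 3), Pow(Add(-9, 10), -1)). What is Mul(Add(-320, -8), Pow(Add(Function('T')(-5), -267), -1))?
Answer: Rational(328, 269) ≈ 1.2193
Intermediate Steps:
Function('T')(I) = Add(3, I) (Function('T')(I) = Mul(Add(3, I), Pow(1, -1)) = Mul(Add(3, I), 1) = Add(3, I))
Mul(Add(-320, -8), Pow(Add(Function('T')(-5), -267), -1)) = Mul(Add(-320, -8), Pow(Add(Add(3, -5), -267), -1)) = Mul(-328, Pow(Add(-2, -267), -1)) = Mul(-328, Pow(-269, -1)) = Mul(-328, Rational(-1, 269)) = Rational(328, 269)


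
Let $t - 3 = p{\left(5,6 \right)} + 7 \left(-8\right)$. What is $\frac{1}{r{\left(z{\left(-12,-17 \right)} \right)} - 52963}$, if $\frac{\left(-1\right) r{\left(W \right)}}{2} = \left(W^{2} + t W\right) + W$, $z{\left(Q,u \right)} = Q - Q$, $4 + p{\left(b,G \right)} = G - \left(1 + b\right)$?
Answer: $- \frac{1}{52963} \approx -1.8881 \cdot 10^{-5}$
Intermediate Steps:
$p{\left(b,G \right)} = -5 + G - b$ ($p{\left(b,G \right)} = -4 - \left(1 + b - G\right) = -5 + G - b$)
$t = -57$ ($t = 3 + \left(\left(-5 + 6 - 5\right) + 7 \left(-8\right)\right) = 3 - 60 = -57$)
$z{\left(Q,u \right)} = 0$
$r{\left(W \right)} = - 2 W^{2} + 112 W$ ($r{\left(W \right)} = - 2 \left(\left(W^{2} - 57 W\right) + W\right) = - 2 \left(W^{2} - 56 W\right) = - 2 W^{2} + 112 W$)
$\frac{1}{r{\left(z{\left(-12,-17 \right)} \right)} - 52963} = \frac{1}{2 \cdot 0 \left(56 - 0\right) - 52963} = \frac{1}{2 \cdot 0 \left(56 + 0\right) - 52963} = \frac{1}{2 \cdot 0 \cdot 56 - 52963} = \frac{1}{0 - 52963} = \frac{1}{-52963} = - \frac{1}{52963}$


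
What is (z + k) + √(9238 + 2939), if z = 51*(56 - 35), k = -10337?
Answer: -9266 + 3*√1353 ≈ -9155.7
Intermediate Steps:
z = 1071 (z = 51*21 = 1071)
(z + k) + √(9238 + 2939) = (1071 - 10337) + √(9238 + 2939) = -9266 + √12177 = -9266 + 3*√1353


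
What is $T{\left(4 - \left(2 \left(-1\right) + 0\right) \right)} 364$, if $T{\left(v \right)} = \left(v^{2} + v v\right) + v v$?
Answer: $39312$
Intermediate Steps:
$T{\left(v \right)} = 3 v^{2}$ ($T{\left(v \right)} = \left(v^{2} + v^{2}\right) + v^{2} = 2 v^{2} + v^{2} = 3 v^{2}$)
$T{\left(4 - \left(2 \left(-1\right) + 0\right) \right)} 364 = 3 \left(4 - \left(2 \left(-1\right) + 0\right)\right)^{2} \cdot 364 = 3 \left(4 - \left(-2 + 0\right)\right)^{2} \cdot 364 = 3 \left(4 - -2\right)^{2} \cdot 364 = 3 \left(4 + 2\right)^{2} \cdot 364 = 3 \cdot 6^{2} \cdot 364 = 3 \cdot 36 \cdot 364 = 108 \cdot 364 = 39312$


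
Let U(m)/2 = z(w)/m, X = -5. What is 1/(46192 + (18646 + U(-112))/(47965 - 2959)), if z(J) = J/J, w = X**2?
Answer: 2520336/116420404687 ≈ 2.1649e-5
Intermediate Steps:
w = 25 (w = (-5)**2 = 25)
z(J) = 1
U(m) = 2/m (U(m) = 2*(1/m) = 2/m)
1/(46192 + (18646 + U(-112))/(47965 - 2959)) = 1/(46192 + (18646 + 2/(-112))/(47965 - 2959)) = 1/(46192 + (18646 + 2*(-1/112))/45006) = 1/(46192 + (18646 - 1/56)*(1/45006)) = 1/(46192 + (1044175/56)*(1/45006)) = 1/(46192 + 1044175/2520336) = 1/(116420404687/2520336) = 2520336/116420404687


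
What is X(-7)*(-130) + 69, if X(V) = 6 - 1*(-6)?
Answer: -1491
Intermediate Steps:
X(V) = 12 (X(V) = 6 + 6 = 12)
X(-7)*(-130) + 69 = 12*(-130) + 69 = -1560 + 69 = -1491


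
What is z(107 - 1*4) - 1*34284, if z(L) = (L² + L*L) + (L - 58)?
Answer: -13021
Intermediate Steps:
z(L) = -58 + L + 2*L² (z(L) = (L² + L²) + (-58 + L) = 2*L² + (-58 + L) = -58 + L + 2*L²)
z(107 - 1*4) - 1*34284 = (-58 + (107 - 1*4) + 2*(107 - 1*4)²) - 1*34284 = (-58 + (107 - 4) + 2*(107 - 4)²) - 34284 = (-58 + 103 + 2*103²) - 34284 = (-58 + 103 + 2*10609) - 34284 = (-58 + 103 + 21218) - 34284 = 21263 - 34284 = -13021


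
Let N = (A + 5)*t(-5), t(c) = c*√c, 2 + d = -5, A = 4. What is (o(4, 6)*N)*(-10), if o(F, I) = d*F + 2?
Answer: -11700*I*√5 ≈ -26162.0*I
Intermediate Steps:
d = -7 (d = -2 - 5 = -7)
t(c) = c^(3/2)
N = -45*I*√5 (N = (4 + 5)*(-5)^(3/2) = 9*(-5*I*√5) = -45*I*√5 ≈ -100.62*I)
o(F, I) = 2 - 7*F (o(F, I) = -7*F + 2 = 2 - 7*F)
(o(4, 6)*N)*(-10) = ((2 - 7*4)*(-45*I*√5))*(-10) = ((2 - 28)*(-45*I*√5))*(-10) = -(-1170)*I*√5*(-10) = (1170*I*√5)*(-10) = -11700*I*√5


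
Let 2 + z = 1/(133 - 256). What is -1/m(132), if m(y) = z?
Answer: 123/247 ≈ 0.49798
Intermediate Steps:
z = -247/123 (z = -2 + 1/(133 - 256) = -2 + 1/(-123) = -2 - 1/123 = -247/123 ≈ -2.0081)
m(y) = -247/123
-1/m(132) = -1/(-247/123) = -1*(-123/247) = 123/247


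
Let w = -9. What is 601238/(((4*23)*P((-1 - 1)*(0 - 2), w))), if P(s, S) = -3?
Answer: -300619/138 ≈ -2178.4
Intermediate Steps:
601238/(((4*23)*P((-1 - 1)*(0 - 2), w))) = 601238/(((4*23)*(-3))) = 601238/((92*(-3))) = 601238/(-276) = 601238*(-1/276) = -300619/138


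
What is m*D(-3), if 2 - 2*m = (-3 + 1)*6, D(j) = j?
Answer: -21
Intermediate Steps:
m = 7 (m = 1 - (-3 + 1)*6/2 = 1 - (-1)*6 = 1 - ½*(-12) = 1 + 6 = 7)
m*D(-3) = 7*(-3) = -21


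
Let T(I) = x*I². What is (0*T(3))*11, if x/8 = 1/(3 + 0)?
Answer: 0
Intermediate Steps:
x = 8/3 (x = 8/(3 + 0) = 8/3 ≈ 2.6667)
T(I) = 8*I²/3
(0*T(3))*11 = (0*((8/3)*3²))*11 = (0*((8/3)*9))*11 = (0*24)*11 = 0*11 = 0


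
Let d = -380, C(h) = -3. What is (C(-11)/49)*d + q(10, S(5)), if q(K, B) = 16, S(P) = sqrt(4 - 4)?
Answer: 1924/49 ≈ 39.265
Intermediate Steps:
S(P) = 0 (S(P) = sqrt(0) = 0)
(C(-11)/49)*d + q(10, S(5)) = -3/49*(-380) + 16 = 1140/49 + 16 = 1924/49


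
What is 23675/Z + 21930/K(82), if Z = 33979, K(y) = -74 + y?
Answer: 372674435/135916 ≈ 2741.9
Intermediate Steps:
23675/Z + 21930/K(82) = 23675/33979 + 21930/(-74 + 82) = 23675*(1/33979) + 21930/8 = 23675/33979 + 21930*(1/8) = 23675/33979 + 10965/4 = 372674435/135916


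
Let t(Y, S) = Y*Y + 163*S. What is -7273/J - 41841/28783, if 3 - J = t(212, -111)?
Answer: -914008409/772765984 ≈ -1.1828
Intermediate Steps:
t(Y, S) = Y**2 + 163*S
J = -26848 (J = 3 - (212**2 + 163*(-111)) = 3 - (44944 - 18093) = 3 - 1*26851 = 3 - 26851 = -26848)
-7273/J - 41841/28783 = -7273/(-26848) - 41841/28783 = -7273*(-1/26848) - 41841*1/28783 = 7273/26848 - 41841/28783 = -914008409/772765984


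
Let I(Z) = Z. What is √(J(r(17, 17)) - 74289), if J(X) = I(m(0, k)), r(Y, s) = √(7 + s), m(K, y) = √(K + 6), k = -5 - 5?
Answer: √(-74289 + √6) ≈ 272.56*I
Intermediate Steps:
k = -10
m(K, y) = √(6 + K)
J(X) = √6 (J(X) = √(6 + 0) = √6)
√(J(r(17, 17)) - 74289) = √(√6 - 74289) = √(-74289 + √6)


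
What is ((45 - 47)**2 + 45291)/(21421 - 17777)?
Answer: 45295/3644 ≈ 12.430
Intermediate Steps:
((45 - 47)**2 + 45291)/(21421 - 17777) = ((-2)**2 + 45291)/3644 = (4 + 45291)*(1/3644) = 45295*(1/3644) = 45295/3644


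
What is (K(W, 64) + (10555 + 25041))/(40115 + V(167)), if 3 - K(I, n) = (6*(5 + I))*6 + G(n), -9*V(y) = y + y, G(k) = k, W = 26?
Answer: 28161/32791 ≈ 0.85880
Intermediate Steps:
V(y) = -2*y/9 (V(y) = -(y + y)/9 = -2*y/9)
K(I, n) = -177 - n - 36*I (K(I, n) = 3 - ((6*(5 + I))*6 + n) = 3 - ((30 + 6*I)*6 + n) = 3 - ((180 + 36*I) + n) = 3 - (180 + n + 36*I) = 3 + (-180 - n - 36*I) = -177 - n - 36*I)
(K(W, 64) + (10555 + 25041))/(40115 + V(167)) = ((-177 - 1*64 - 36*26) + (10555 + 25041))/(40115 - 2/9*167) = ((-177 - 64 - 936) + 35596)/(40115 - 334/9) = (-1177 + 35596)/(360701/9) = 34419*(9/360701) = 28161/32791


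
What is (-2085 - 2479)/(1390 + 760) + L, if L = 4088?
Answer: 4392318/1075 ≈ 4085.9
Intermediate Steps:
(-2085 - 2479)/(1390 + 760) + L = (-2085 - 2479)/(1390 + 760) + 4088 = -4564/2150 + 4088 = -4564*1/2150 + 4088 = -2282/1075 + 4088 = 4392318/1075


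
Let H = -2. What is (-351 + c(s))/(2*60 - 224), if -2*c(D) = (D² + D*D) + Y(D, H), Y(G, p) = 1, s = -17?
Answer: 1281/208 ≈ 6.1587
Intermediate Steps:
c(D) = -½ - D² (c(D) = -((D² + D*D) + 1)/2 = -((D² + D²) + 1)/2 = -(2*D² + 1)/2 = -(1 + 2*D²)/2 = -½ - D²)
(-351 + c(s))/(2*60 - 224) = (-351 + (-½ - 1*(-17)²))/(2*60 - 224) = (-351 + (-½ - 1*289))/(120 - 224) = (-351 + (-½ - 289))/(-104) = (-351 - 579/2)*(-1/104) = -1281/2*(-1/104) = 1281/208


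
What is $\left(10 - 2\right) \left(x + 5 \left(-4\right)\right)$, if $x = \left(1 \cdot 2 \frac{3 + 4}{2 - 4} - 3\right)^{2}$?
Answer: $640$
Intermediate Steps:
$x = 100$ ($x = \left(2 \frac{7}{-2} - 3\right)^{2} = \left(2 \cdot 7 \left(- \frac{1}{2}\right) - 3\right)^{2} = \left(2 \left(- \frac{7}{2}\right) - 3\right)^{2} = \left(-7 - 3\right)^{2} = \left(-10\right)^{2} = 100$)
$\left(10 - 2\right) \left(x + 5 \left(-4\right)\right) = \left(10 - 2\right) \left(100 + 5 \left(-4\right)\right) = 8 \left(100 - 20\right) = 8 \cdot 80 = 640$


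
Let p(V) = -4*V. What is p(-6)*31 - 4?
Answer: 740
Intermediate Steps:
p(-6)*31 - 4 = -4*(-6)*31 - 4 = 24*31 - 4 = 744 - 4 = 740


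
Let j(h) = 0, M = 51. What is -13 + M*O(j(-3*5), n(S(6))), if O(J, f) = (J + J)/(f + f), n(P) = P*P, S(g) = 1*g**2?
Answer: -13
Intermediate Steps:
S(g) = g**2
n(P) = P**2
O(J, f) = J/f (O(J, f) = (2*J)/((2*f)) = (2*J)*(1/(2*f)) = J/f)
-13 + M*O(j(-3*5), n(S(6))) = -13 + 51*(0/((6**2)**2)) = -13 + 51*(0/(36**2)) = -13 + 51*(0/1296) = -13 + 51*(0*(1/1296)) = -13 + 51*0 = -13 + 0 = -13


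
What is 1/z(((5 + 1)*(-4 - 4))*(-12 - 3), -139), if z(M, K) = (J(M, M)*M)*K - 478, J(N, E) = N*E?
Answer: -1/51881472478 ≈ -1.9275e-11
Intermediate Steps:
J(N, E) = E*N
z(M, K) = -478 + K*M³ (z(M, K) = ((M*M)*M)*K - 478 = (M²*M)*K - 478 = M³*K - 478 = K*M³ - 478 = -478 + K*M³)
1/z(((5 + 1)*(-4 - 4))*(-12 - 3), -139) = 1/(-478 - 139*(-12 - 3)³*(-4 - 4)³*(5 + 1)³) = 1/(-478 - 139*((6*(-8))*(-15))³) = 1/(-478 - 139*(-48*(-15))³) = 1/(-478 - 139*720³) = 1/(-478 - 139*373248000) = 1/(-478 - 51881472000) = 1/(-51881472478) = -1/51881472478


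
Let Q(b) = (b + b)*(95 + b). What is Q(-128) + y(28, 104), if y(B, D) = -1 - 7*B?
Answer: 8251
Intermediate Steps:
Q(b) = 2*b*(95 + b) (Q(b) = (2*b)*(95 + b) = 2*b*(95 + b))
Q(-128) + y(28, 104) = 2*(-128)*(95 - 128) + (-1 - 7*28) = 2*(-128)*(-33) + (-1 - 196) = 8448 - 197 = 8251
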